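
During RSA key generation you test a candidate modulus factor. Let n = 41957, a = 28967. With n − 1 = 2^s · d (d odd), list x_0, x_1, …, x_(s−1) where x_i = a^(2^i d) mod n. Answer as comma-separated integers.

n − 1 = 41956 = 2^2 · 10489, so s = 2 and d = 10489.
x_0 = 28967^10489 mod 41957 = 17574.
x_1 = 17574^2 mod 41957 = 41956.

17574, 41956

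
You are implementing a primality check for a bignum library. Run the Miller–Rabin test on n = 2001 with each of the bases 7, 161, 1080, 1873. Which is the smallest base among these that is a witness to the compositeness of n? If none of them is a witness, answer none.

n − 1 = 2000 = 2^4 · 125, so s = 4 and d = 125.
Base 7: x_0 = 7^125 mod 2001 = 1417. x_0 is neither 1 nor 2000, so continue squaring. x_1 = 1417^2 mod 2001 = 886. x_2 = 886^2 mod 2001 = 604. x_3 = 604^2 mod 2001 = 634. Reached i = s−1 = 3 without hitting −1: 7 is a Miller–Rabin witness and 2001 is composite.
Base 161: x_0 = 161^125 mod 2001 = 368. x_0 is neither 1 nor 2000, so continue squaring. x_1 = 368^2 mod 2001 = 1357. x_2 = 1357^2 mod 2001 = 529. x_3 = 529^2 mod 2001 = 1702. Reached i = s−1 = 3 without hitting −1: 161 is a Miller–Rabin witness and 2001 is composite.
Base 1080: x_0 = 1080^125 mod 2001 = 1011. x_0 is neither 1 nor 2000, so continue squaring. x_1 = 1011^2 mod 2001 = 1611. x_2 = 1611^2 mod 2001 = 24. x_3 = 24^2 mod 2001 = 576. Reached i = s−1 = 3 without hitting −1: 1080 is a Miller–Rabin witness and 2001 is composite.
Base 1873: x_0 = 1873^125 mod 2001 = 1960. x_0 is neither 1 nor 2000, so continue squaring. x_1 = 1960^2 mod 2001 = 1681. x_2 = 1681^2 mod 2001 = 349. x_3 = 349^2 mod 2001 = 1741. Reached i = s−1 = 3 without hitting −1: 1873 is a Miller–Rabin witness and 2001 is composite.
The smallest witness among the given bases is 7.

7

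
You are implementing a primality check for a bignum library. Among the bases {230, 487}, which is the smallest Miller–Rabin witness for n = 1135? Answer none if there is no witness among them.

230

n − 1 = 1134 = 2^1 · 567, so s = 1 and d = 567.
Base 230: x_0 = 230^567 mod 1135 = 690. x_0 ∉ {1, 1134} and s = 1, so 230 is a Miller–Rabin witness and 1135 is composite.
Base 487: x_0 = 487^567 mod 1135 = 408. x_0 ∉ {1, 1134} and s = 1, so 487 is a Miller–Rabin witness and 1135 is composite.
The smallest witness among the given bases is 230.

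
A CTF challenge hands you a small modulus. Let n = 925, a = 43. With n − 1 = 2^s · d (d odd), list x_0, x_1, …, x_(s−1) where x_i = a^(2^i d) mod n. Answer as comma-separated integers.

n − 1 = 924 = 2^2 · 231, so s = 2 and d = 231.
x_0 = 43^231 mod 925 = 882.
x_1 = 882^2 mod 925 = 924.

882, 924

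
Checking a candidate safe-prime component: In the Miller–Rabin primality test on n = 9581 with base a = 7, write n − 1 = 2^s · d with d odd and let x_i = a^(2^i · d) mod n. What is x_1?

881

n − 1 = 9580 = 2^2 · 2395, so s = 2 and d = 2395.
x_0 = 7^2395 mod 9581 = 5037.
x_1 = 5037^2 mod 9581 = 881.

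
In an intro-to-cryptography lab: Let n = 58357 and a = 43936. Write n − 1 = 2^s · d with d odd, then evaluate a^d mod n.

n − 1 = 58356 = 2^2 · 14589, so s = 2 and d = 14589.
43936^14589 mod 58357 = 40392.

40392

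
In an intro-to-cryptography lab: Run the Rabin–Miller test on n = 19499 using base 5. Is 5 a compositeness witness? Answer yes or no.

n − 1 = 19498 = 2^1 · 9749, so s = 1 and d = 9749.
x_0 = 5^9749 mod 19499 = 4179.
x_0 ∉ {1, 19498} and s = 1, so 5 is a Miller–Rabin witness and 19499 is composite.

yes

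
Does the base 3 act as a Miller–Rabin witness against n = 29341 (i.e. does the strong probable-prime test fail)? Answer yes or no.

n − 1 = 29340 = 2^2 · 7335, so s = 2 and d = 7335.
x_0 = 3^7335 mod 29341 = 22569.
x_0 is neither 1 nor 29340, so continue squaring.
x_1 = 22569^2 mod 29341 = 1.
x_1 = 1 but x_0 ≠ ±1, a nontrivial square root of 1 — 3 is a witness and 29341 is composite.

yes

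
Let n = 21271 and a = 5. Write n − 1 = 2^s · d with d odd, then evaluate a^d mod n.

20450

n − 1 = 21270 = 2^1 · 10635, so s = 1 and d = 10635.
Repeated squaring mod 21271: 5^1 ≡ 5, 5^2 ≡ 25, 5^4 ≡ 625, 5^8 ≡ 7747, 5^16 ≡ 10518, 5^32 ≡ 19124, 5^64 ≡ 15073, 5^128 ≡ 21049, 5^256 ≡ 6742, 5^512 ≡ 19708, 5^1024 ≡ 18075, 5^2048 ≡ 4336, 5^4096 ≡ 18603, 5^8192 ≡ 13710.
10635 = 8192 + 2048 + 256 + 128 + 8 + 2 + 1, so 5^10635 ≡ 13710·4336·6742·21049·7747·25·5 ≡ 20450 (mod 21271).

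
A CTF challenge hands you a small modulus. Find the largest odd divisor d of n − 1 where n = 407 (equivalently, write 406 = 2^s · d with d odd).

Halving: 406 → 203; 203 is odd.
So 406 = 2^1 · 203.

203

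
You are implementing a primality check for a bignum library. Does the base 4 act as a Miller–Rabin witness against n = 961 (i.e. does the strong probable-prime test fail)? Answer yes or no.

yes

n − 1 = 960 = 2^6 · 15, so s = 6 and d = 15.
x_0 = 4^15 mod 961 = 187.
x_0 is neither 1 nor 960, so continue squaring.
x_1 = 187^2 mod 961 = 373.
x_2 = 373^2 mod 961 = 745.
x_3 = 745^2 mod 961 = 528.
x_4 = 528^2 mod 961 = 94.
x_5 = 94^2 mod 961 = 187.
Reached i = s−1 = 5 without hitting −1: 4 is a Miller–Rabin witness and 961 is composite.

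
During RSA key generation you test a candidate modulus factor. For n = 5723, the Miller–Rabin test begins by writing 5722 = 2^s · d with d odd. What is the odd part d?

Halving: 5722 → 2861; 2861 is odd.
So 5722 = 2^1 · 2861.

2861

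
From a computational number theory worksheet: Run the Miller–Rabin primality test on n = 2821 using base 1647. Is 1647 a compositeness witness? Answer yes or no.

n − 1 = 2820 = 2^2 · 705, so s = 2 and d = 705.
x_0 = 1647^705 mod 2821 = 1.
x_0 = 1, so 1647 is not a witness.

no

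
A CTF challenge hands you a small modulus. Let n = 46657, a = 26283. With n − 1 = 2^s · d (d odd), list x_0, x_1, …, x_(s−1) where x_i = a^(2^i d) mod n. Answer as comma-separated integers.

n − 1 = 46656 = 2^6 · 729, so s = 6 and d = 729.
x_0 = 26283^729 mod 46657 = 28274.
x_1 = 28274^2 mod 46657 = 44695.
x_2 = 44695^2 mod 46657 = 23570.
x_3 = 23570^2 mod 46657 = 1.
x_4 = 1^2 mod 46657 = 1.
x_5 = 1^2 mod 46657 = 1.

28274, 44695, 23570, 1, 1, 1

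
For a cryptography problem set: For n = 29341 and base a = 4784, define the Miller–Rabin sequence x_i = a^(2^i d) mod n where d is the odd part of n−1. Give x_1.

22386

n − 1 = 29340 = 2^2 · 7335, so s = 2 and d = 7335.
x_0 = 4784^7335 mod 29341 = 14651.
x_1 = 14651^2 mod 29341 = 22386.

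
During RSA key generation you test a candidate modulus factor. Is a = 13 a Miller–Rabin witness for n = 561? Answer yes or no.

n − 1 = 560 = 2^4 · 35, so s = 4 and d = 35.
x_0 = 13^35 mod 561 = 208.
x_0 is neither 1 nor 560, so continue squaring.
x_1 = 208^2 mod 561 = 67.
x_2 = 67^2 mod 561 = 1.
x_2 = 1 but x_1 ≠ ±1, a nontrivial square root of 1 — 13 is a witness and 561 is composite.

yes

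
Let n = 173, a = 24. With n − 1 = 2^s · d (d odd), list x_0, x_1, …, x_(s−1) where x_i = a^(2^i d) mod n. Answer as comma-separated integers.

n − 1 = 172 = 2^2 · 43, so s = 2 and d = 43.
x_0 = 24^43 mod 173 = 172.
x_1 = 172^2 mod 173 = 1.

172, 1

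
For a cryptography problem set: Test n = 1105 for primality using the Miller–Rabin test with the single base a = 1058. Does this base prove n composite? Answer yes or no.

no

n − 1 = 1104 = 2^4 · 69, so s = 4 and d = 69.
x_0 = 1058^69 mod 1105 = 1058.
x_0 is neither 1 nor 1104, so continue squaring.
x_1 = 1058^2 mod 1105 = 1104.
x_1 ≡ −1, so 1058 is not a witness.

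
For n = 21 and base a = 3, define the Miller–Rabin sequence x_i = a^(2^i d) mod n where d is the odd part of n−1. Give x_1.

n − 1 = 20 = 2^2 · 5, so s = 2 and d = 5.
x_0 = 3^5 mod 21 = 12.
x_1 = 12^2 mod 21 = 18.

18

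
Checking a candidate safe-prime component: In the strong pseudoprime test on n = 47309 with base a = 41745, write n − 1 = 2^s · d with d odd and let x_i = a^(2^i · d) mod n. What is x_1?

n − 1 = 47308 = 2^2 · 11827, so s = 2 and d = 11827.
x_0 = 41745^11827 mod 47309 = 1.
x_1 = 1^2 mod 47309 = 1.

1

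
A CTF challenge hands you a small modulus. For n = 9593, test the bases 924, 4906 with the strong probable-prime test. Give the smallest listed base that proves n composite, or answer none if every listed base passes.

none

n − 1 = 9592 = 2^3 · 1199, so s = 3 and d = 1199.
Base 924: x_0 = 924^1199 mod 9593 = 8669. x_0 is neither 1 nor 9592, so continue squaring. x_1 = 8669^2 mod 9593 = 9592. x_1 ≡ −1, so 924 is not a witness.
Base 4906: x_0 = 4906^1199 mod 9593 = 4687. x_0 is neither 1 nor 9592, so continue squaring. x_1 = 4687^2 mod 9593 = 9592. x_1 ≡ −1, so 4906 is not a witness.
No listed base is a witness for 9593.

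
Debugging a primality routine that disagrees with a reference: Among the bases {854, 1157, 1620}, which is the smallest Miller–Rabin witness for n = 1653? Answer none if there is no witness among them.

1157

n − 1 = 1652 = 2^2 · 413, so s = 2 and d = 413.
Base 854: x_0 = 854^413 mod 1653 = 1652. x_0 = 1652 ≡ −1, so 854 is not a witness.
Base 1157: x_0 = 1157^413 mod 1653 = 389. x_0 is neither 1 nor 1652, so continue squaring. x_1 = 389^2 mod 1653 = 898. Reached i = s−1 = 1 without hitting −1: 1157 is a Miller–Rabin witness and 1653 is composite.
Base 1620: x_0 = 1620^413 mod 1653 = 726. x_0 is neither 1 nor 1652, so continue squaring. x_1 = 726^2 mod 1653 = 1422. Reached i = s−1 = 1 without hitting −1: 1620 is a Miller–Rabin witness and 1653 is composite.
The smallest witness among the given bases is 1157.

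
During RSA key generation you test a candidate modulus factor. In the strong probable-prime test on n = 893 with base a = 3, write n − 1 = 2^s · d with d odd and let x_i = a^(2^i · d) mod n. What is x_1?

460

n − 1 = 892 = 2^2 · 223, so s = 2 and d = 223.
x_0 = 3^223 mod 893 = 173.
x_1 = 173^2 mod 893 = 460.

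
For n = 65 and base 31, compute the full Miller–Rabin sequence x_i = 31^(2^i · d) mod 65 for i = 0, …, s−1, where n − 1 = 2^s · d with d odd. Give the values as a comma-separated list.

n − 1 = 64 = 2^6 · 1, so s = 6 and d = 1.
x_0 = 31^1 mod 65 = 31.
x_1 = 31^2 mod 65 = 51.
x_2 = 51^2 mod 65 = 1.
x_3 = 1^2 mod 65 = 1.
x_4 = 1^2 mod 65 = 1.
x_5 = 1^2 mod 65 = 1.

31, 51, 1, 1, 1, 1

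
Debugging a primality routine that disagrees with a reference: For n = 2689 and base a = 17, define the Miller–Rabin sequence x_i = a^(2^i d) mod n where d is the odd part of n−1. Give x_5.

n − 1 = 2688 = 2^7 · 21, so s = 7 and d = 21.
x_0 = 17^21 mod 2689 = 1597.
x_1 = 1597^2 mod 2689 = 1237.
x_2 = 1237^2 mod 2689 = 128.
x_3 = 128^2 mod 2689 = 250.
x_4 = 250^2 mod 2689 = 653.
x_5 = 653^2 mod 2689 = 1547.

1547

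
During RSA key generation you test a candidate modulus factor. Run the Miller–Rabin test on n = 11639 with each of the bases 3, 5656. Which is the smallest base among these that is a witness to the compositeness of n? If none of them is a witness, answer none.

3

n − 1 = 11638 = 2^1 · 5819, so s = 1 and d = 5819.
Base 3: x_0 = 3^5819 mod 11639 = 1376. x_0 ∉ {1, 11638} and s = 1, so 3 is a Miller–Rabin witness and 11639 is composite.
Base 5656: x_0 = 5656^5819 mod 11639 = 382. x_0 ∉ {1, 11638} and s = 1, so 5656 is a Miller–Rabin witness and 11639 is composite.
The smallest witness among the given bases is 3.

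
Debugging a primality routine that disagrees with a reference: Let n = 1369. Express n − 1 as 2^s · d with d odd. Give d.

171

Halving: 1368 → 684 → 342 → 171; 171 is odd.
So 1368 = 2^3 · 171.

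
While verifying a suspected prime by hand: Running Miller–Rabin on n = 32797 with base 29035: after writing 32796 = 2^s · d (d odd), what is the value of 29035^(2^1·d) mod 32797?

n − 1 = 32796 = 2^2 · 8199, so s = 2 and d = 8199.
x_0 = 29035^8199 mod 32797 = 27361.
x_1 = 27361^2 mod 32797 = 32796.

32796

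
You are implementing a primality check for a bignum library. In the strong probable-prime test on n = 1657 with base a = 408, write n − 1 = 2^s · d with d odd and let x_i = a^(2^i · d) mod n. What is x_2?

1

n − 1 = 1656 = 2^3 · 207, so s = 3 and d = 207.
x_0 = 408^207 mod 1657 = 783.
x_1 = 783^2 mod 1657 = 1656.
x_2 = 1656^2 mod 1657 = 1.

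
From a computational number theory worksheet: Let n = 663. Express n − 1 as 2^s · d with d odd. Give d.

331

Halving: 662 → 331; 331 is odd.
So 662 = 2^1 · 331.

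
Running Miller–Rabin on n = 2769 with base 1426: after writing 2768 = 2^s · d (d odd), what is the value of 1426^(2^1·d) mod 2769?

217

n − 1 = 2768 = 2^4 · 173, so s = 4 and d = 173.
x_0 = 1426^173 mod 2769 = 2629.
x_1 = 2629^2 mod 2769 = 217.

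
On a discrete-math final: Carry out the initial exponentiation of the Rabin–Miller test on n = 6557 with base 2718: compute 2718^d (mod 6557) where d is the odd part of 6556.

n − 1 = 6556 = 2^2 · 1639, so s = 2 and d = 1639.
Repeated squaring mod 6557: 2718^1 ≡ 2718, 2718^2 ≡ 4342, 2718^4 ≡ 1589, 2718^8 ≡ 476, 2718^16 ≡ 3638, 2718^32 ≡ 3018, 2718^64 ≡ 651, 2718^128 ≡ 4153, 2718^256 ≡ 2499, 2718^512 ≡ 2737, 2718^1024 ≡ 3075.
1639 = 1024 + 512 + 64 + 32 + 4 + 2 + 1, so 2718^1639 ≡ 3075·2737·651·3018·1589·4342·2718 ≡ 743 (mod 6557).

743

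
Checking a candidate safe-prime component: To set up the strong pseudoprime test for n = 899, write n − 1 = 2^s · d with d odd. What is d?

449

Halving: 898 → 449; 449 is odd.
So 898 = 2^1 · 449.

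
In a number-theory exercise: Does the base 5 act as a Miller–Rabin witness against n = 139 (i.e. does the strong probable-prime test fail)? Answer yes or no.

no

n − 1 = 138 = 2^1 · 69, so s = 1 and d = 69.
Repeated squaring mod 139: 5^1 ≡ 5, 5^2 ≡ 25, 5^4 ≡ 69, 5^8 ≡ 35, 5^16 ≡ 113, 5^32 ≡ 120, 5^64 ≡ 83.
69 = 64 + 4 + 1, so 5^69 ≡ 83·69·5 ≡ 1 (mod 139).
x_0 = 5^69 mod 139 = 1.
x_0 = 1, so 5 is not a witness.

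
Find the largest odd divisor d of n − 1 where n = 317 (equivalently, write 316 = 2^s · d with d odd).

79

Halving: 316 → 158 → 79; 79 is odd.
So 316 = 2^2 · 79.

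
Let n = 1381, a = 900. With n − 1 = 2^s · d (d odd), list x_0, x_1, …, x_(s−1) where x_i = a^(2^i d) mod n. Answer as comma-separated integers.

n − 1 = 1380 = 2^2 · 345, so s = 2 and d = 345.
x_0 = 900^345 mod 1381 = 1380.
x_1 = 1380^2 mod 1381 = 1.

1380, 1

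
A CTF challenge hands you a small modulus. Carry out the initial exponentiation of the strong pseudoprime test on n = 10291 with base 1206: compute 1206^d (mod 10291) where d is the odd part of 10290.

n − 1 = 10290 = 2^1 · 5145, so s = 1 and d = 5145.
Repeated squaring mod 10291: 1206^1 ≡ 1206, 1206^2 ≡ 3405, 1206^4 ≡ 6359, 1206^8 ≡ 3542, 1206^16 ≡ 1035, 1206^32 ≡ 961, 1206^64 ≡ 7622, 1206^128 ≡ 2189, 1206^256 ≡ 6406, 1206^512 ≡ 6619, 1206^1024 ≡ 2374, 1206^2048 ≡ 6699, 1206^4096 ≡ 7841.
5145 = 4096 + 1024 + 16 + 8 + 1, so 1206^5145 ≡ 7841·2374·1035·3542·1206 ≡ 9444 (mod 10291).

9444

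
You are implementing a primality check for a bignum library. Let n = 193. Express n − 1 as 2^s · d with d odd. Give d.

3

Halving: 192 → 96 → 48 → 24 → 12 → 6 → 3; 3 is odd.
So 192 = 2^6 · 3.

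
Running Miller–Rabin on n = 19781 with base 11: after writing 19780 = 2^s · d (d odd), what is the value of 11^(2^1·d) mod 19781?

10826

n − 1 = 19780 = 2^2 · 4945, so s = 2 and d = 4945.
Repeated squaring mod 19781: 11^1 ≡ 11, 11^2 ≡ 121, 11^4 ≡ 14641, 11^8 ≡ 11965, 11^16 ≡ 6128, 11^32 ≡ 8046, 11^64 ≡ 14684, 11^128 ≡ 6956, 11^256 ≡ 1610, 11^512 ≡ 789, 11^1024 ≡ 9310, 11^2048 ≡ 15539, 11^4096 ≡ 13635.
4945 = 4096 + 512 + 256 + 64 + 16 + 1, so 11^4945 ≡ 13635·789·1610·14684·6128·11 ≡ 4244 (mod 19781).
x_0 = 4244.
x_1 = 4244^2 mod 19781 = 10826.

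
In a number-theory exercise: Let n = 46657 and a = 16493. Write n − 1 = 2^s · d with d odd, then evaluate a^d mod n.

n − 1 = 46656 = 2^6 · 729, so s = 6 and d = 729.
16493^729 mod 46657 = 19683.

19683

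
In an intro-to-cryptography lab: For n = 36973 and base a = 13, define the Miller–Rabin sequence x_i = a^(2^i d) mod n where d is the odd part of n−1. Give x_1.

n − 1 = 36972 = 2^2 · 9243, so s = 2 and d = 9243.
x_0 = 13^9243 mod 36973 = 1.
x_1 = 1^2 mod 36973 = 1.

1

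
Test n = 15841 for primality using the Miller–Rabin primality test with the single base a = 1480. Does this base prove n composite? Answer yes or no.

n − 1 = 15840 = 2^5 · 495, so s = 5 and d = 495.
x_0 = 1480^495 mod 15841 = 5424.
x_0 is neither 1 nor 15840, so continue squaring.
x_1 = 5424^2 mod 15841 = 3039.
x_2 = 3039^2 mod 15841 = 218.
x_3 = 218^2 mod 15841 = 1.
x_3 = 1 but x_2 ≠ ±1, a nontrivial square root of 1 — 1480 is a witness and 15841 is composite.

yes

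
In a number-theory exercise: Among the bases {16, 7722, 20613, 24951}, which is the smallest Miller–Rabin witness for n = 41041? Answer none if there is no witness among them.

7722

n − 1 = 41040 = 2^4 · 2565, so s = 4 and d = 2565.
Base 16: x_0 = 16^2565 mod 41041 = 1. x_0 = 1, so 16 is not a witness.
Base 7722: x_0 = 7722^2565 mod 41041 = 15730. x_0 is neither 1 nor 41040, so continue squaring. x_1 = 15730^2 mod 41041 = 37752. x_2 = 37752^2 mod 41041 = 23738. x_3 = 23738^2 mod 41041 = 40755. Reached i = s−1 = 3 without hitting −1: 7722 is a Miller–Rabin witness and 41041 is composite.
Base 20613: x_0 = 20613^2565 mod 41041 = 6313. x_0 is neither 1 nor 41040, so continue squaring. x_1 = 6313^2 mod 41041 = 3158. x_2 = 3158^2 mod 41041 = 1. x_2 = 1 but x_1 ≠ ±1, a nontrivial square root of 1 — 20613 is a witness and 41041 is composite.
Base 24951: x_0 = 24951^2565 mod 41041 = 3730. x_0 is neither 1 nor 41040, so continue squaring. x_1 = 3730^2 mod 41041 = 1. x_1 = 1 but x_0 ≠ ±1, a nontrivial square root of 1 — 24951 is a witness and 41041 is composite.
The smallest witness among the given bases is 7722.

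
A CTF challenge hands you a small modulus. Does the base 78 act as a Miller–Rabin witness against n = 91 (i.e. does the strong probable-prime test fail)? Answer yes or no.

yes

n − 1 = 90 = 2^1 · 45, so s = 1 and d = 45.
Repeated squaring mod 91: 78^1 ≡ 78, 78^2 ≡ 78, 78^4 ≡ 78, 78^8 ≡ 78, 78^16 ≡ 78, 78^32 ≡ 78.
45 = 32 + 8 + 4 + 1, so 78^45 ≡ 78·78·78·78 ≡ 78 (mod 91).
x_0 = 78^45 mod 91 = 78.
x_0 ∉ {1, 90} and s = 1, so 78 is a Miller–Rabin witness and 91 is composite.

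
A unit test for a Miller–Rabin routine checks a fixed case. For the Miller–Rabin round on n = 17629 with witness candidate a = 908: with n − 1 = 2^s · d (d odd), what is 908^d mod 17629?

15669

n − 1 = 17628 = 2^2 · 4407, so s = 2 and d = 4407.
908^4407 mod 17629 = 15669.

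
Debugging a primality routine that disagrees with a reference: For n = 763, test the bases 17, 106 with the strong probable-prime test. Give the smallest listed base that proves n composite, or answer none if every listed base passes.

n − 1 = 762 = 2^1 · 381, so s = 1 and d = 381.
Base 17: x_0 = 17^381 mod 763 = 755. x_0 ∉ {1, 762} and s = 1, so 17 is a Miller–Rabin witness and 763 is composite.
Base 106: x_0 = 106^381 mod 763 = 736. x_0 ∉ {1, 762} and s = 1, so 106 is a Miller–Rabin witness and 763 is composite.
The smallest witness among the given bases is 17.

17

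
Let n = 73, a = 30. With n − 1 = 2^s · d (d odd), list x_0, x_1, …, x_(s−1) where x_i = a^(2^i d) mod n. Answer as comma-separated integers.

n − 1 = 72 = 2^3 · 9, so s = 3 and d = 9.
x_0 = 30^9 mod 73 = 22.
x_1 = 22^2 mod 73 = 46.
x_2 = 46^2 mod 73 = 72.

22, 46, 72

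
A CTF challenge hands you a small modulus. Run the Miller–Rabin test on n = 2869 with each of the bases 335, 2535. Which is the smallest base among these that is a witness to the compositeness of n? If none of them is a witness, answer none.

none

n − 1 = 2868 = 2^2 · 717, so s = 2 and d = 717.
Base 335: x_0 = 335^717 mod 2869 = 2868. x_0 = 2868 ≡ −1, so 335 is not a witness.
Base 2535: x_0 = 2535^717 mod 2869 = 2868. x_0 = 2868 ≡ −1, so 2535 is not a witness.
No listed base is a witness for 2869.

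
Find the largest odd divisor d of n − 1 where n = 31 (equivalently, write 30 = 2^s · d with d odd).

15

Halving: 30 → 15; 15 is odd.
So 30 = 2^1 · 15.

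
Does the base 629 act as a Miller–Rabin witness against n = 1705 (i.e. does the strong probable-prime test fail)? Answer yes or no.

n − 1 = 1704 = 2^3 · 213, so s = 3 and d = 213.
x_0 = 629^213 mod 1705 = 1504.
x_0 is neither 1 nor 1704, so continue squaring.
x_1 = 1504^2 mod 1705 = 1186.
x_2 = 1186^2 mod 1705 = 1676.
Reached i = s−1 = 2 without hitting −1: 629 is a Miller–Rabin witness and 1705 is composite.

yes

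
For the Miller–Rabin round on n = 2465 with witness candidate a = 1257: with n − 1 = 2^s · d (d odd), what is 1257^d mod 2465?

1172

n − 1 = 2464 = 2^5 · 77, so s = 5 and d = 77.
By repeated squaring, 1257^77 ≡ 1172 (mod 2465).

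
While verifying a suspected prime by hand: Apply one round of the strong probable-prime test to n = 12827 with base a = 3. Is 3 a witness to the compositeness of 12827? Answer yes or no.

n − 1 = 12826 = 2^1 · 6413, so s = 1 and d = 6413.
x_0 = 3^6413 mod 12827 = 1553.
x_0 ∉ {1, 12826} and s = 1, so 3 is a Miller–Rabin witness and 12827 is composite.

yes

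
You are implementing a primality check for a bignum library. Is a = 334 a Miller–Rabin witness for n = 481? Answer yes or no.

n − 1 = 480 = 2^5 · 15, so s = 5 and d = 15.
x_0 = 334^15 mod 481 = 1.
x_0 = 1, so 334 is not a witness.

no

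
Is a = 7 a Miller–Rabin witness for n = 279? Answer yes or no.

yes

n − 1 = 278 = 2^1 · 139, so s = 1 and d = 139.
x_0 = 7^139 mod 279 = 169.
x_0 ∉ {1, 278} and s = 1, so 7 is a Miller–Rabin witness and 279 is composite.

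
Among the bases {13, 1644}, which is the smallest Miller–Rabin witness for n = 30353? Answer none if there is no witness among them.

n − 1 = 30352 = 2^4 · 1897, so s = 4 and d = 1897.
Base 13: x_0 = 13^1897 mod 30353 = 5310. x_0 is neither 1 nor 30352, so continue squaring. x_1 = 5310^2 mod 30353 = 28516. x_2 = 28516^2 mod 30353 = 5386. x_3 = 5386^2 mod 30353 = 21881. Reached i = s−1 = 3 without hitting −1: 13 is a Miller–Rabin witness and 30353 is composite.
Base 1644: x_0 = 1644^1897 mod 30353 = 2846. x_0 is neither 1 nor 30352, so continue squaring. x_1 = 2846^2 mod 30353 = 25818. x_2 = 25818^2 mod 30353 = 17244. x_3 = 17244^2 mod 30353 = 17548. Reached i = s−1 = 3 without hitting −1: 1644 is a Miller–Rabin witness and 30353 is composite.
The smallest witness among the given bases is 13.

13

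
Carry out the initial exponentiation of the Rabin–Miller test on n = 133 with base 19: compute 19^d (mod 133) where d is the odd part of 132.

n − 1 = 132 = 2^2 · 33, so s = 2 and d = 33.
19^33 mod 133 = 76.

76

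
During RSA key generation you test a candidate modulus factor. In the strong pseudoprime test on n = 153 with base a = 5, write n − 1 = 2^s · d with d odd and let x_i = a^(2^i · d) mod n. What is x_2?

n − 1 = 152 = 2^3 · 19, so s = 3 and d = 19.
x_0 = 5^19 mod 153 = 23.
x_1 = 23^2 mod 153 = 70.
x_2 = 70^2 mod 153 = 4.

4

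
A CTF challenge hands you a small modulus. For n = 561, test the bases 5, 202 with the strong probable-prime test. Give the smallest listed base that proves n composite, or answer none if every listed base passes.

n − 1 = 560 = 2^4 · 35, so s = 4 and d = 35.
Base 5: x_0 = 5^35 mod 561 = 23. x_0 is neither 1 nor 560, so continue squaring. x_1 = 23^2 mod 561 = 529. x_2 = 529^2 mod 561 = 463. x_3 = 463^2 mod 561 = 67. Reached i = s−1 = 3 without hitting −1: 5 is a Miller–Rabin witness and 561 is composite.
Base 202: x_0 = 202^35 mod 561 = 298. x_0 is neither 1 nor 560, so continue squaring. x_1 = 298^2 mod 561 = 166. x_2 = 166^2 mod 561 = 67. x_3 = 67^2 mod 561 = 1. x_3 = 1 but x_2 ≠ ±1, a nontrivial square root of 1 — 202 is a witness and 561 is composite.
The smallest witness among the given bases is 5.

5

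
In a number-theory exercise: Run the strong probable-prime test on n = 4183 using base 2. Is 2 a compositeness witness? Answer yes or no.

yes

n − 1 = 4182 = 2^1 · 2091, so s = 1 and d = 2091.
x_0 = 2^2091 mod 4183 = 4007.
x_0 ∉ {1, 4182} and s = 1, so 2 is a Miller–Rabin witness and 4183 is composite.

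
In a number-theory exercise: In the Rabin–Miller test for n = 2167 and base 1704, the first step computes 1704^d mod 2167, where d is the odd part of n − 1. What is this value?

n − 1 = 2166 = 2^1 · 1083, so s = 1 and d = 1083.
1704^1083 mod 2167 = 1660.

1660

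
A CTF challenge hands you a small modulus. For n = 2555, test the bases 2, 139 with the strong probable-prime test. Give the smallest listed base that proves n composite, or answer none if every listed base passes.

2

n − 1 = 2554 = 2^1 · 1277, so s = 1 and d = 1277.
Base 2: x_0 = 2^1277 mod 2555 = 767. x_0 ∉ {1, 2554} and s = 1, so 2 is a Miller–Rabin witness and 2555 is composite.
Base 139: x_0 = 139^1277 mod 2555 = 1224. x_0 ∉ {1, 2554} and s = 1, so 139 is a Miller–Rabin witness and 2555 is composite.
The smallest witness among the given bases is 2.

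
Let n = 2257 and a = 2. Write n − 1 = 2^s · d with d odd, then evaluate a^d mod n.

643

n − 1 = 2256 = 2^4 · 141, so s = 4 and d = 141.
2^141 mod 2257 = 643.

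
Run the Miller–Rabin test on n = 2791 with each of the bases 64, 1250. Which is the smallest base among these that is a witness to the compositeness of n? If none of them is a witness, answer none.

n − 1 = 2790 = 2^1 · 1395, so s = 1 and d = 1395.
Base 64: x_0 = 64^1395 mod 2791 = 1. x_0 = 1, so 64 is not a witness.
Base 1250: x_0 = 1250^1395 mod 2791 = 1. x_0 = 1, so 1250 is not a witness.
No listed base is a witness for 2791.

none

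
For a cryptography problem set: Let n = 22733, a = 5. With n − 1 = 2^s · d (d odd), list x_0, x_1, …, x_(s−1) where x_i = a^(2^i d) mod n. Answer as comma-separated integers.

n − 1 = 22732 = 2^2 · 5683, so s = 2 and d = 5683.
x_0 = 5^5683 mod 22733 = 8462.
x_1 = 8462^2 mod 22733 = 19227.

8462, 19227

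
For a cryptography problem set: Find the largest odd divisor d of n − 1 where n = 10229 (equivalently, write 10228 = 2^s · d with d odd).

Halving: 10228 → 5114 → 2557; 2557 is odd.
So 10228 = 2^2 · 2557.

2557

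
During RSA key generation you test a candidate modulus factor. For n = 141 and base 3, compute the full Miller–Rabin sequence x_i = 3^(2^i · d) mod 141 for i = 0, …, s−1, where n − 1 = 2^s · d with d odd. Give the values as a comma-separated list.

n − 1 = 140 = 2^2 · 35, so s = 2 and d = 35.
x_0 = 3^35 mod 141 = 12.
x_1 = 12^2 mod 141 = 3.

12, 3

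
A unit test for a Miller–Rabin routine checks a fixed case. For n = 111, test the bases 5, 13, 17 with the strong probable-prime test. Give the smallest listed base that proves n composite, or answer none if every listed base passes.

n − 1 = 110 = 2^1 · 55, so s = 1 and d = 55.
Base 5: x_0 = 5^55 mod 111 = 32. x_0 ∉ {1, 110} and s = 1, so 5 is a Miller–Rabin witness and 111 is composite.
Base 13: x_0 = 13^55 mod 111 = 61. x_0 ∉ {1, 110} and s = 1, so 13 is a Miller–Rabin witness and 111 is composite.
Base 17: x_0 = 17^55 mod 111 = 20. x_0 ∉ {1, 110} and s = 1, so 17 is a Miller–Rabin witness and 111 is composite.
The smallest witness among the given bases is 5.

5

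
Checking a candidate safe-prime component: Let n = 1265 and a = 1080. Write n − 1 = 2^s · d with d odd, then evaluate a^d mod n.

160

n − 1 = 1264 = 2^4 · 79, so s = 4 and d = 79.
1080^79 mod 1265 = 160.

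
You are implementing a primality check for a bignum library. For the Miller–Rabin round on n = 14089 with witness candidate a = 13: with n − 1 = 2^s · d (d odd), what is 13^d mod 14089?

6549

n − 1 = 14088 = 2^3 · 1761, so s = 3 and d = 1761.
13^1761 mod 14089 = 6549.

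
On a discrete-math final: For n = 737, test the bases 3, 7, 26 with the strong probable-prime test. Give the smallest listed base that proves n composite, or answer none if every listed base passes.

n − 1 = 736 = 2^5 · 23, so s = 5 and d = 23.
Base 3: x_0 = 3^23 mod 737 = 137. x_0 is neither 1 nor 736, so continue squaring. x_1 = 137^2 mod 737 = 344. x_2 = 344^2 mod 737 = 416. x_3 = 416^2 mod 737 = 598. x_4 = 598^2 mod 737 = 159. Reached i = s−1 = 4 without hitting −1: 3 is a Miller–Rabin witness and 737 is composite.
Base 7: x_0 = 7^23 mod 737 = 2. x_0 is neither 1 nor 736, so continue squaring. x_1 = 2^2 mod 737 = 4. x_2 = 4^2 mod 737 = 16. x_3 = 16^2 mod 737 = 256. x_4 = 256^2 mod 737 = 680. Reached i = s−1 = 4 without hitting −1: 7 is a Miller–Rabin witness and 737 is composite.
Base 26: x_0 = 26^23 mod 737 = 218. x_0 is neither 1 nor 736, so continue squaring. x_1 = 218^2 mod 737 = 356. x_2 = 356^2 mod 737 = 709. x_3 = 709^2 mod 737 = 47. x_4 = 47^2 mod 737 = 735. Reached i = s−1 = 4 without hitting −1: 26 is a Miller–Rabin witness and 737 is composite.
The smallest witness among the given bases is 3.

3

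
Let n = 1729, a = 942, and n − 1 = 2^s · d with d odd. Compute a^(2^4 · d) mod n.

n − 1 = 1728 = 2^6 · 27, so s = 6 and d = 27.
x_0 = 942^27 mod 1729 = 1464.
x_1 = 1464^2 mod 1729 = 1065.
x_2 = 1065^2 mod 1729 = 1.
x_3 = 1^2 mod 1729 = 1.
x_4 = 1^2 mod 1729 = 1.

1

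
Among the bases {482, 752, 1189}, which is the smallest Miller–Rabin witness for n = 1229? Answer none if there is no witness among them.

none

n − 1 = 1228 = 2^2 · 307, so s = 2 and d = 307.
Base 482: x_0 = 482^307 mod 1229 = 597. x_0 is neither 1 nor 1228, so continue squaring. x_1 = 597^2 mod 1229 = 1228. x_1 ≡ −1, so 482 is not a witness.
Base 752: x_0 = 752^307 mod 1229 = 1. x_0 = 1, so 752 is not a witness.
Base 1189: x_0 = 1189^307 mod 1229 = 597. x_0 is neither 1 nor 1228, so continue squaring. x_1 = 597^2 mod 1229 = 1228. x_1 ≡ −1, so 1189 is not a witness.
No listed base is a witness for 1229.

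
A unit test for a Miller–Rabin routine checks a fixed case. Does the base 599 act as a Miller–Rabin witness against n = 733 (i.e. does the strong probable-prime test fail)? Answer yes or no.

no

n − 1 = 732 = 2^2 · 183, so s = 2 and d = 183.
x_0 = 599^183 mod 733 = 732.
x_0 = 732 ≡ −1, so 599 is not a witness.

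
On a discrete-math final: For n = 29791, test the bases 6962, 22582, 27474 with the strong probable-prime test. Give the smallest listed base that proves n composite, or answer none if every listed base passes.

22582

n − 1 = 29790 = 2^1 · 14895, so s = 1 and d = 14895.
Base 6962: x_0 = 6962^14895 mod 29791 = 1. x_0 = 1, so 6962 is not a witness.
Base 22582: x_0 = 22582^14895 mod 29791 = 9301. x_0 ∉ {1, 29790} and s = 1, so 22582 is a Miller–Rabin witness and 29791 is composite.
Base 27474: x_0 = 27474^14895 mod 29791 = 1086. x_0 ∉ {1, 29790} and s = 1, so 27474 is a Miller–Rabin witness and 29791 is composite.
The smallest witness among the given bases is 22582.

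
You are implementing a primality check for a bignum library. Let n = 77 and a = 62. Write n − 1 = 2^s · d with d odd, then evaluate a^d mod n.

41

n − 1 = 76 = 2^2 · 19, so s = 2 and d = 19.
Repeated squaring mod 77: 62^1 ≡ 62, 62^2 ≡ 71, 62^4 ≡ 36, 62^8 ≡ 64, 62^16 ≡ 15.
19 = 16 + 2 + 1, so 62^19 ≡ 15·71·62 ≡ 41 (mod 77).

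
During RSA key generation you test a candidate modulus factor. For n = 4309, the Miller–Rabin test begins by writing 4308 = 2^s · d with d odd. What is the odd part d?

Halving: 4308 → 2154 → 1077; 1077 is odd.
So 4308 = 2^2 · 1077.

1077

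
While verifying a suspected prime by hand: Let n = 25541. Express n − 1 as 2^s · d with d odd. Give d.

Halving: 25540 → 12770 → 6385; 6385 is odd.
So 25540 = 2^2 · 6385.

6385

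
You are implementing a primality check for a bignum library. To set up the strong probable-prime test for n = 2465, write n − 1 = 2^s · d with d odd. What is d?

77

Halving: 2464 → 1232 → 616 → 308 → 154 → 77; 77 is odd.
So 2464 = 2^5 · 77.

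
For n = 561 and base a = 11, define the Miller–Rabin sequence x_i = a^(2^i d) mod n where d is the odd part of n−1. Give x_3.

n − 1 = 560 = 2^4 · 35, so s = 4 and d = 35.
x_0 = 11^35 mod 561 = 209.
x_1 = 209^2 mod 561 = 484.
x_2 = 484^2 mod 561 = 319.
x_3 = 319^2 mod 561 = 220.

220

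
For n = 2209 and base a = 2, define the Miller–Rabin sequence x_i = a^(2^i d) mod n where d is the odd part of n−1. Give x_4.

1035

n − 1 = 2208 = 2^5 · 69, so s = 5 and d = 69.
Repeated squaring mod 2209: 2^1 ≡ 2, 2^2 ≡ 4, 2^4 ≡ 16, 2^8 ≡ 256, 2^16 ≡ 1475, 2^32 ≡ 1969, 2^64 ≡ 166.
69 = 64 + 4 + 1, so 2^69 ≡ 166·16·2 ≡ 894 (mod 2209).
x_0 = 894.
x_1 = 894^2 mod 2209 = 1787.
x_2 = 1787^2 mod 2209 = 1364.
x_3 = 1364^2 mod 2209 = 518.
x_4 = 518^2 mod 2209 = 1035.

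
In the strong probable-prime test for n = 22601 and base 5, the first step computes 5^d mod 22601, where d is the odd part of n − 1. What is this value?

22390

n − 1 = 22600 = 2^3 · 2825, so s = 3 and d = 2825.
Repeated squaring mod 22601: 5^1 ≡ 5, 5^2 ≡ 25, 5^4 ≡ 625, 5^8 ≡ 6408, 5^16 ≡ 19048, 5^32 ≡ 12451, 5^64 ≡ 7142, 5^128 ≡ 20308, 5^256 ≡ 14417, 5^512 ≡ 11093, 5^1024 ≡ 14805, 5^2048 ≡ 3527.
2825 = 2048 + 512 + 256 + 8 + 1, so 5^2825 ≡ 3527·11093·14417·6408·5 ≡ 22390 (mod 22601).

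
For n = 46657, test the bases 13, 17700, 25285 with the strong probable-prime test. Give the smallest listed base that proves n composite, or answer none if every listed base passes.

13

n − 1 = 46656 = 2^6 · 729, so s = 6 and d = 729.
Base 13: x_0 = 13^729 mod 46657 = 35230. x_0 is neither 1 nor 46656, so continue squaring. x_1 = 35230^2 mod 46657 = 30043. x_2 = 30043^2 mod 46657 = 2184. x_3 = 2184^2 mod 46657 = 10842. x_4 = 10842^2 mod 46657 = 19981. x_5 = 19981^2 mod 46657 = 43069. Reached i = s−1 = 5 without hitting −1: 13 is a Miller–Rabin witness and 46657 is composite.
Base 17700: x_0 = 17700^729 mod 46657 = 7912. x_0 is neither 1 nor 46656, so continue squaring. x_1 = 7912^2 mod 46657 = 32707. x_2 = 32707^2 mod 46657 = 42810. x_3 = 42810^2 mod 46657 = 9140. x_4 = 9140^2 mod 46657 = 23570. x_5 = 23570^2 mod 46657 = 1. x_5 = 1 but x_4 ≠ ±1, a nontrivial square root of 1 — 17700 is a witness and 46657 is composite.
Base 25285: x_0 = 25285^729 mod 46657 = 42692. x_0 is neither 1 nor 46656, so continue squaring. x_1 = 42692^2 mod 46657 = 44473. x_2 = 44473^2 mod 46657 = 10842. x_3 = 10842^2 mod 46657 = 19981. x_4 = 19981^2 mod 46657 = 43069. x_5 = 43069^2 mod 46657 = 43069. Reached i = s−1 = 5 without hitting −1: 25285 is a Miller–Rabin witness and 46657 is composite.
The smallest witness among the given bases is 13.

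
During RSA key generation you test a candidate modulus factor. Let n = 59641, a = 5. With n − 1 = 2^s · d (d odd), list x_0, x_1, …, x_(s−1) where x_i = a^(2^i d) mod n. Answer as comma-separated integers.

19220, 51687, 46656

n − 1 = 59640 = 2^3 · 7455, so s = 3 and d = 7455.
x_0 = 5^7455 mod 59641 = 19220.
x_1 = 19220^2 mod 59641 = 51687.
x_2 = 51687^2 mod 59641 = 46656.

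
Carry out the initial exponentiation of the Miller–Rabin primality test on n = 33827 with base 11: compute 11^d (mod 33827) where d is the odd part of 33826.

1

n − 1 = 33826 = 2^1 · 16913, so s = 1 and d = 16913.
Repeated squaring mod 33827: 11^1 ≡ 11, 11^2 ≡ 121, 11^4 ≡ 14641, 11^8 ≡ 31009, 11^16 ≡ 25606, 11^32 ≡ 32322, 11^64 ≡ 32443, 11^128 ≡ 21144, 11^256 ≡ 11104, 11^512 ≡ 33228, 11^1024 ≡ 20531, 11^2048 ≡ 3714, 11^4096 ≡ 26207, 11^8192 ≡ 17268, 11^16384 ≡ 32646.
16913 = 16384 + 512 + 16 + 1, so 11^16913 ≡ 32646·33228·25606·11 ≡ 1 (mod 33827).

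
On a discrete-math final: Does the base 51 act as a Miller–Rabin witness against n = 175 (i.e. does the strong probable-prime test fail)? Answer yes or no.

n − 1 = 174 = 2^1 · 87, so s = 1 and d = 87.
x_0 = 51^87 mod 175 = 1.
x_0 = 1, so 51 is not a witness.

no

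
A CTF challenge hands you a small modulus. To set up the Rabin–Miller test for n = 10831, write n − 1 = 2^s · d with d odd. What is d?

Halving: 10830 → 5415; 5415 is odd.
So 10830 = 2^1 · 5415.

5415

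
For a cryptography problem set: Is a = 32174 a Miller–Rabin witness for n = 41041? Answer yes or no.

yes

n − 1 = 41040 = 2^4 · 2565, so s = 4 and d = 2565.
x_0 = 32174^2565 mod 41041 = 6434.
x_0 is neither 1 nor 41040, so continue squaring.
x_1 = 6434^2 mod 41041 = 27028.
x_2 = 27028^2 mod 41041 = 24025.
x_3 = 24025^2 mod 41041 = 1.
x_3 = 1 but x_2 ≠ ±1, a nontrivial square root of 1 — 32174 is a witness and 41041 is composite.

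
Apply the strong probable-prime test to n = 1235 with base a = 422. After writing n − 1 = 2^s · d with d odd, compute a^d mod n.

587

n − 1 = 1234 = 2^1 · 617, so s = 1 and d = 617.
422^617 mod 1235 = 587.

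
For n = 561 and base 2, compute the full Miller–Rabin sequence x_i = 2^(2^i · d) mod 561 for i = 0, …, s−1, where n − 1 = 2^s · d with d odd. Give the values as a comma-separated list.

263, 166, 67, 1

n − 1 = 560 = 2^4 · 35, so s = 4 and d = 35.
x_0 = 2^35 mod 561 = 263.
x_1 = 263^2 mod 561 = 166.
x_2 = 166^2 mod 561 = 67.
x_3 = 67^2 mod 561 = 1.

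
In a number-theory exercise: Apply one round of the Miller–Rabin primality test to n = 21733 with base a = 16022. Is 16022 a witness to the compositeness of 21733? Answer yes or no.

no

n − 1 = 21732 = 2^2 · 5433, so s = 2 and d = 5433.
x_0 = 16022^5433 mod 21733 = 21732.
x_0 = 21732 ≡ −1, so 16022 is not a witness.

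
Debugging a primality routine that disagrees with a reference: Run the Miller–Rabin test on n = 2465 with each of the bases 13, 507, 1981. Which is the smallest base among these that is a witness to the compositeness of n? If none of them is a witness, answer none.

n − 1 = 2464 = 2^5 · 77, so s = 5 and d = 77.
Base 13: x_0 = 13^77 mod 2465 = 608. x_0 is neither 1 nor 2464, so continue squaring. x_1 = 608^2 mod 2465 = 2379. x_2 = 2379^2 mod 2465 = 1. x_2 = 1 but x_1 ≠ ±1, a nontrivial square root of 1 — 13 is a witness and 2465 is composite.
Base 507: x_0 = 507^77 mod 2465 = 1467. x_0 is neither 1 nor 2464, so continue squaring. x_1 = 1467^2 mod 2465 = 144. x_2 = 144^2 mod 2465 = 1016. x_3 = 1016^2 mod 2465 = 1886. x_4 = 1886^2 mod 2465 = 1. x_4 = 1 but x_3 ≠ ±1, a nontrivial square root of 1 — 507 is a witness and 2465 is composite.
Base 1981: x_0 = 1981^77 mod 2465 = 2116. x_0 is neither 1 nor 2464, so continue squaring. x_1 = 2116^2 mod 2465 = 1016. x_2 = 1016^2 mod 2465 = 1886. x_3 = 1886^2 mod 2465 = 1. x_3 = 1 but x_2 ≠ ±1, a nontrivial square root of 1 — 1981 is a witness and 2465 is composite.
The smallest witness among the given bases is 13.

13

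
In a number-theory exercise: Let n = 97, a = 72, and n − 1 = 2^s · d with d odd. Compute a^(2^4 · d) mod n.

1

n − 1 = 96 = 2^5 · 3, so s = 5 and d = 3.
x_0 = 72^3 mod 97 = 89.
x_1 = 89^2 mod 97 = 64.
x_2 = 64^2 mod 97 = 22.
x_3 = 22^2 mod 97 = 96.
x_4 = 96^2 mod 97 = 1.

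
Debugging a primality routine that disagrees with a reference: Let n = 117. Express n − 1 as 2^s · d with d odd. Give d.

Halving: 116 → 58 → 29; 29 is odd.
So 116 = 2^2 · 29.

29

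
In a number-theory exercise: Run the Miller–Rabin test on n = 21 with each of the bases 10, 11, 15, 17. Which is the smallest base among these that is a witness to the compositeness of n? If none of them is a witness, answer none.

10

n − 1 = 20 = 2^2 · 5, so s = 2 and d = 5.
Base 10: x_0 = 10^5 mod 21 = 19. x_0 is neither 1 nor 20, so continue squaring. x_1 = 19^2 mod 21 = 4. Reached i = s−1 = 1 without hitting −1: 10 is a Miller–Rabin witness and 21 is composite.
Base 11: x_0 = 11^5 mod 21 = 2. x_0 is neither 1 nor 20, so continue squaring. x_1 = 2^2 mod 21 = 4. Reached i = s−1 = 1 without hitting −1: 11 is a Miller–Rabin witness and 21 is composite.
Base 15: x_0 = 15^5 mod 21 = 15. x_0 is neither 1 nor 20, so continue squaring. x_1 = 15^2 mod 21 = 15. Reached i = s−1 = 1 without hitting −1: 15 is a Miller–Rabin witness and 21 is composite.
Base 17: x_0 = 17^5 mod 21 = 5. x_0 is neither 1 nor 20, so continue squaring. x_1 = 5^2 mod 21 = 4. Reached i = s−1 = 1 without hitting −1: 17 is a Miller–Rabin witness and 21 is composite.
The smallest witness among the given bases is 10.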